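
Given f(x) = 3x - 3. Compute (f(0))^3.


-27


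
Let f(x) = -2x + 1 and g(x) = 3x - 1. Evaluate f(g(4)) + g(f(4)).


f(g(4)) = -21
g(f(4)) = -22
Sum = -43

-43


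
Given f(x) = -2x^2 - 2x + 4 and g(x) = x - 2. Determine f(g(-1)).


-8


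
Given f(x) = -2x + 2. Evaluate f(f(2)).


f(2) = -2
f(-2) = 6

6


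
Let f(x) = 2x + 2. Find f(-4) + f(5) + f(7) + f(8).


f(-4) = -6
f(5) = 12
f(7) = 16
f(8) = 18
Sum = 40

40


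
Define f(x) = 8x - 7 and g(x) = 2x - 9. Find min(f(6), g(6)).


f(6) = 41
g(6) = 3
min = 3

3


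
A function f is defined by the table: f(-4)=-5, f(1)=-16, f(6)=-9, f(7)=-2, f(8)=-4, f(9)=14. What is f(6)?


-9


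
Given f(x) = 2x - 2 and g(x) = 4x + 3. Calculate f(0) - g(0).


f(0) = -2
g(0) = 3
Difference = -5

-5


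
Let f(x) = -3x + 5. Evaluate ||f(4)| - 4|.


f(4) = -7
|-7| = 7
|7 - 4| = 3

3


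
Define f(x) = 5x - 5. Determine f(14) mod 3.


f(14) = 65
65 mod 3 = 2

2


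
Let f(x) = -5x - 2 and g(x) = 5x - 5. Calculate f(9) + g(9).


f(9) = -47
g(9) = 40
Sum = -7

-7


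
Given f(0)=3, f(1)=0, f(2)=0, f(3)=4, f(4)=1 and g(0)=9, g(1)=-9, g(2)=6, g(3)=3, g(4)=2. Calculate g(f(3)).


f(3) = 4
g(4) = 2

2


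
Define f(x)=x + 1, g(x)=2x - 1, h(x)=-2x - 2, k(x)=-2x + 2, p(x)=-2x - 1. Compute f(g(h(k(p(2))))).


p(2) = -5
k(-5) = 12
h(12) = -26
g(-26) = -53
f(-53) = -52

-52


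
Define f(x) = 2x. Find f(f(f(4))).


f(4) = 8
f(8) = 16
f(16) = 32

32


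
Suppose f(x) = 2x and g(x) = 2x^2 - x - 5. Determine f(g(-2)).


g(-2) = 5
f(5) = 10

10


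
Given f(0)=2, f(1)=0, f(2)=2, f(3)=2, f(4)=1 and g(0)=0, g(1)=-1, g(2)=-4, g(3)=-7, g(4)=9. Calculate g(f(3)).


f(3) = 2
g(2) = -4

-4


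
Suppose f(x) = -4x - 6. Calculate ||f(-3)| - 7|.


f(-3) = 6
|6| = 6
|6 - 7| = 1

1


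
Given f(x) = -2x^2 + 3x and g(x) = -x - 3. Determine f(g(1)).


-44


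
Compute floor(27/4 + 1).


27/4 = 6.75
6.75 + 1 = 7.75
floor(7.75) = 7

7


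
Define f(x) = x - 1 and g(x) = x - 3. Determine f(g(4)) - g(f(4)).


f(g(4)) = 0
g(f(4)) = 0
Difference = 0

0


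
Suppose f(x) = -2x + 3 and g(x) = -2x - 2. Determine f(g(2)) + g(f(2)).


f(g(2)) = 15
g(f(2)) = 0
Sum = 15

15


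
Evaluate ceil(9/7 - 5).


-3


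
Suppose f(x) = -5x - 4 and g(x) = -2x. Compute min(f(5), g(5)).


f(5) = -29
g(5) = -10
min = -29

-29


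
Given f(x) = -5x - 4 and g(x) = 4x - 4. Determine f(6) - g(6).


f(6) = -34
g(6) = 20
Difference = -54

-54


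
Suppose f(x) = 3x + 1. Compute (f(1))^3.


64


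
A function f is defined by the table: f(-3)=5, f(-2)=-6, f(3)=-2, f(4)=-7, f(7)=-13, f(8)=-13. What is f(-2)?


-6


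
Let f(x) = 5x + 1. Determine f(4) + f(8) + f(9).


f(4) = 21
f(8) = 41
f(9) = 46
Sum = 108

108


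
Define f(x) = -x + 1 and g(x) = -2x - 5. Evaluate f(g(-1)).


4


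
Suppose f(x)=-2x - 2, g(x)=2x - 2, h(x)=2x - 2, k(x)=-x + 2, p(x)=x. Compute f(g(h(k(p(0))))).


-6


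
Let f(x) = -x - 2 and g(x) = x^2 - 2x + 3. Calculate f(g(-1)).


g(-1) = 6
f(6) = -8

-8


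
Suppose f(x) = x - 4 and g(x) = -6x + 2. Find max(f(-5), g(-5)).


32


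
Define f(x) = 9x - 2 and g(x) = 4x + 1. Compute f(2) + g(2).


f(2) = 16
g(2) = 9
Sum = 25

25


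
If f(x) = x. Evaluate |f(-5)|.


f(-5) = -5
|-5| = 5

5


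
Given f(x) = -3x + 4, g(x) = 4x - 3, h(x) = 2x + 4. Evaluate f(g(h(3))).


h(3) = 10
g(10) = 37
f(37) = -107

-107


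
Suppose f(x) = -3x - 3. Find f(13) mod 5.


f(13) = -42
-42 mod 5 = 3

3


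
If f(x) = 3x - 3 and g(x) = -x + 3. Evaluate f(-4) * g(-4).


f(-4) = -15
g(-4) = 7
Product = -105

-105


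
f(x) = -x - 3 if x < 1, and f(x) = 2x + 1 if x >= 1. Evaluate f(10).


10 satisfies x >= 1
f(10) = 21

21


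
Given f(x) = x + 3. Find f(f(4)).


f(4) = 7
f(7) = 10

10


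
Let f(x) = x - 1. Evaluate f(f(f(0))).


f(0) = -1
f(-1) = -2
f(-2) = -3

-3


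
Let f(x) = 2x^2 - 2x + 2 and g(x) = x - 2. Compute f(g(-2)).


g(-2) = -4
f(-4) = 2*(-4)^2 - 2*(-4) + 2 = 42

42


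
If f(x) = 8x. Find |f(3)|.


f(3) = 24
|24| = 24

24


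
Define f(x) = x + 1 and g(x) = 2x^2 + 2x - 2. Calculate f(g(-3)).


g(-3) = 10
f(10) = 11

11


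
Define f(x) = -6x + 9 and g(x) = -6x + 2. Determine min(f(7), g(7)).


f(7) = -33
g(7) = -40
min = -40

-40


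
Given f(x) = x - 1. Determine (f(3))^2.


4


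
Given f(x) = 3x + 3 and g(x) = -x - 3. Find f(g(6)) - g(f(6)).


0


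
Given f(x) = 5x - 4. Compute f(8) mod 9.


f(8) = 36
36 mod 9 = 0

0


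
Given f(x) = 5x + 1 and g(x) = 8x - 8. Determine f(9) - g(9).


f(9) = 46
g(9) = 64
Difference = -18

-18


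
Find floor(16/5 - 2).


16/5 = 3.2
3.2 - 2 = 1.2
floor(1.2) = 1

1


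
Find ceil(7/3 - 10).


7/3 = 2.3333
2.3333 - 10 = -7.6667
ceil(-7.6667) = -7

-7


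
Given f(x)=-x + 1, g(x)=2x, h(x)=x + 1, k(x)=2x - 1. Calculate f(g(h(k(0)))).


k(0) = -1
h(-1) = 0
g(0) = 0
f(0) = 1

1


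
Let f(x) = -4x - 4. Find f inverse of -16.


Solve -4x - 4 = -16
x = (-16 + 4) / (-4) = 3

3


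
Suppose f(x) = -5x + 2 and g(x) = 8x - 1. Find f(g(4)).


g(4) = 31
f(31) = -153

-153


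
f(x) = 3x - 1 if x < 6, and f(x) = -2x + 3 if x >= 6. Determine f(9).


9 satisfies x >= 6
f(9) = -15

-15


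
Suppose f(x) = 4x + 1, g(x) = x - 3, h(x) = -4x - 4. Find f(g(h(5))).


h(5) = -24
g(-24) = -27
f(-27) = -107

-107


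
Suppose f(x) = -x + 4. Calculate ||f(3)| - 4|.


f(3) = 1
|1| = 1
|1 - 4| = 3

3


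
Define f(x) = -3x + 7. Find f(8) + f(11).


-43


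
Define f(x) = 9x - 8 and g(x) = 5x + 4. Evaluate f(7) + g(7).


94


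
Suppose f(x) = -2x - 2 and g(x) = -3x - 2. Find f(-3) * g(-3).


f(-3) = 4
g(-3) = 7
Product = 28

28


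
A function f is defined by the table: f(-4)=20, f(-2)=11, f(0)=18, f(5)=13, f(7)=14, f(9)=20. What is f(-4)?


Reading from the table at x = -4

20


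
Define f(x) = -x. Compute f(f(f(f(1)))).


1


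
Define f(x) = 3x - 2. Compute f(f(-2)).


f(-2) = -8
f(-8) = -26

-26


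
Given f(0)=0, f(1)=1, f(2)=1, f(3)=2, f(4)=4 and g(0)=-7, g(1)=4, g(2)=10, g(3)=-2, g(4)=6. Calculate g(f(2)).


f(2) = 1
g(1) = 4

4


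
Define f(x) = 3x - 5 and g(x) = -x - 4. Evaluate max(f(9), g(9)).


f(9) = 22
g(9) = -13
max = 22

22


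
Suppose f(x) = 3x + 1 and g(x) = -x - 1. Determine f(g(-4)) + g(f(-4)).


f(g(-4)) = 10
g(f(-4)) = 10
Sum = 20

20


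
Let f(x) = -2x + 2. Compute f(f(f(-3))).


30


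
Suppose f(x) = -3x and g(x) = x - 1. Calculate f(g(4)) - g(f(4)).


f(g(4)) = -9
g(f(4)) = -13
Difference = 4

4


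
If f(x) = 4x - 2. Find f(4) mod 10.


f(4) = 14
14 mod 10 = 4

4


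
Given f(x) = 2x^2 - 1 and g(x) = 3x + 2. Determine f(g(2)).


g(2) = 8
f(8) = 2*(8)^2 - 1 = 127

127


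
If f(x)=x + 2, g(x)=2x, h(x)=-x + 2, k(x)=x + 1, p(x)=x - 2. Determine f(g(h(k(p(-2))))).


p(-2) = -4
k(-4) = -3
h(-3) = 5
g(5) = 10
f(10) = 12

12


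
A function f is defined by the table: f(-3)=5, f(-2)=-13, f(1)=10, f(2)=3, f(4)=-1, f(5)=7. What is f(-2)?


Reading from the table at x = -2

-13


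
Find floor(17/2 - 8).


17/2 = 8.5
8.5 - 8 = 0.5
floor(0.5) = 0

0


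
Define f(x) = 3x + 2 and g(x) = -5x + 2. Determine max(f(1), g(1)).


f(1) = 5
g(1) = -3
max = 5

5


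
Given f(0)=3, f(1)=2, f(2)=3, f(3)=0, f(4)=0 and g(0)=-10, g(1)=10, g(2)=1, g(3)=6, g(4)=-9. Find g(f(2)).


f(2) = 3
g(3) = 6

6


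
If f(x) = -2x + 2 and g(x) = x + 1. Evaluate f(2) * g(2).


f(2) = -2
g(2) = 3
Product = -6

-6


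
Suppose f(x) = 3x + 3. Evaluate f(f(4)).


f(4) = 15
f(15) = 48

48


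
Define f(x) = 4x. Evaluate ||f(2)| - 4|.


f(2) = 8
|8| = 8
|8 - 4| = 4

4


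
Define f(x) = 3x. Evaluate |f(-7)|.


f(-7) = -21
|-21| = 21

21


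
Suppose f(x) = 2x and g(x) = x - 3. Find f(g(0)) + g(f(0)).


f(g(0)) = -6
g(f(0)) = -3
Sum = -9

-9


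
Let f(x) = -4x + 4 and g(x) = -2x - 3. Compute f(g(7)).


g(7) = -17
f(-17) = 72

72


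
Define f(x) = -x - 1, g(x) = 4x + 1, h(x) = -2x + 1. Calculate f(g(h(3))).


h(3) = -5
g(-5) = -19
f(-19) = 18

18


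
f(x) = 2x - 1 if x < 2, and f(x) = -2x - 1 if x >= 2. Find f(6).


6 satisfies x >= 2
f(6) = -13

-13


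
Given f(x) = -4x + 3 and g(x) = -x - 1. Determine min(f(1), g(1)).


f(1) = -1
g(1) = -2
min = -2

-2


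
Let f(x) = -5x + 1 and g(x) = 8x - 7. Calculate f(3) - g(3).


f(3) = -14
g(3) = 17
Difference = -31

-31


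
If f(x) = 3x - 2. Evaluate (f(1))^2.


f(1) = 1
(1)^2 = 1

1


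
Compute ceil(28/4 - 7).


28/4 = 7
7 - 7 = 0
ceil(0) = 0

0


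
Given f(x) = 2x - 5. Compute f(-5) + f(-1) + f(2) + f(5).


f(-5) = -15
f(-1) = -7
f(2) = -1
f(5) = 5
Sum = -18

-18


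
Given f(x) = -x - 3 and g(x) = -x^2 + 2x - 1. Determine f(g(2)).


g(2) = -1
f(-1) = -2

-2


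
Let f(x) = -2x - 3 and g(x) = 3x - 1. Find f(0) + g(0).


-4


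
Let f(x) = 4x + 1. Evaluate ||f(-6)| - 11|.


f(-6) = -23
|-23| = 23
|23 - 11| = 12

12


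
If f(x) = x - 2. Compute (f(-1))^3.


-27


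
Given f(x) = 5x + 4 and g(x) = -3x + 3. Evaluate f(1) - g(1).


f(1) = 9
g(1) = 0
Difference = 9

9


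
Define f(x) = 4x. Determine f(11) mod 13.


5


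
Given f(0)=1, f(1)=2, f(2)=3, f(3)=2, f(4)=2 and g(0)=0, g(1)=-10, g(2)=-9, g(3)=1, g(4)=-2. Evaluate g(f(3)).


f(3) = 2
g(2) = -9

-9


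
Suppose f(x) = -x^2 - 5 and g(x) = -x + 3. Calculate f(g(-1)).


g(-1) = 4
f(4) = (-1)*(4)^2 - 5 = -21

-21


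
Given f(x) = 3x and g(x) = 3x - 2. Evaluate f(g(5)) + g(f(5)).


f(g(5)) = 39
g(f(5)) = 43
Sum = 82

82


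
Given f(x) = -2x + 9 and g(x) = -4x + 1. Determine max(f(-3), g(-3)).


f(-3) = 15
g(-3) = 13
max = 15

15


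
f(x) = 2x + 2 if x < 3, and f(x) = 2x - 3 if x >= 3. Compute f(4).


4 satisfies x >= 3
f(4) = 5

5


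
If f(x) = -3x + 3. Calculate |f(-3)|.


12


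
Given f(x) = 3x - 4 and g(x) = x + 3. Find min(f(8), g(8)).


f(8) = 20
g(8) = 11
min = 11

11


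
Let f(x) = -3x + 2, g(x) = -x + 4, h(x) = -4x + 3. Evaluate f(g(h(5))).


h(5) = -17
g(-17) = 21
f(21) = -61

-61


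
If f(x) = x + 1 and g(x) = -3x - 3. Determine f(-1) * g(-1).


f(-1) = 0
g(-1) = 0
Product = 0

0


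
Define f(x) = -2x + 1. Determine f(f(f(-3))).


f(-3) = 7
f(7) = -13
f(-13) = 27

27


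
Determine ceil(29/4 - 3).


5


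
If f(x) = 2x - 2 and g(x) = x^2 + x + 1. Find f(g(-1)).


0


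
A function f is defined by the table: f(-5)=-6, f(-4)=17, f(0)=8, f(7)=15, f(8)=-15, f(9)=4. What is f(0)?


Reading from the table at x = 0

8


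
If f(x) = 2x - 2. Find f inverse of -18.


Solve 2x - 2 = -18
x = (-18 + 2) / 2 = -8

-8


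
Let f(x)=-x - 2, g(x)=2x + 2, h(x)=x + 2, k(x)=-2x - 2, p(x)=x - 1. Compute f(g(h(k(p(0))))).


p(0) = -1
k(-1) = 0
h(0) = 2
g(2) = 6
f(6) = -8

-8


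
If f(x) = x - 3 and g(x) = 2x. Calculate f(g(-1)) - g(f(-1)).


f(g(-1)) = -5
g(f(-1)) = -8
Difference = 3

3


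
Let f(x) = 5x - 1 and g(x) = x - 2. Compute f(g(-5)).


g(-5) = -7
f(-7) = -36

-36


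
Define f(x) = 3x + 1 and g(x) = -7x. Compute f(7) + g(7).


f(7) = 22
g(7) = -49
Sum = -27

-27


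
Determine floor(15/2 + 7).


14


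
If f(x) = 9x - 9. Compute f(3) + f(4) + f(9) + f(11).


f(3) = 18
f(4) = 27
f(9) = 72
f(11) = 90
Sum = 207

207


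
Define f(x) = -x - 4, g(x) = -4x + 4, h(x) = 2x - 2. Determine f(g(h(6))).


h(6) = 10
g(10) = -36
f(-36) = 32

32


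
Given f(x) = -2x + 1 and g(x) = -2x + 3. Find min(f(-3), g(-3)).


f(-3) = 7
g(-3) = 9
min = 7

7


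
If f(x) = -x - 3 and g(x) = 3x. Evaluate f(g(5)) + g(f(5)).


f(g(5)) = -18
g(f(5)) = -24
Sum = -42

-42


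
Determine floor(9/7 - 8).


9/7 = 1.2857
1.2857 - 8 = -6.7143
floor(-6.7143) = -7

-7


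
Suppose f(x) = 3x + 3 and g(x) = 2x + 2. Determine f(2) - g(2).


f(2) = 9
g(2) = 6
Difference = 3

3


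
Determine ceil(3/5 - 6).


3/5 = 0.6
0.6 - 6 = -5.4
ceil(-5.4) = -5

-5


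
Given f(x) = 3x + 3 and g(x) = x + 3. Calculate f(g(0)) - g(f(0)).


f(g(0)) = 12
g(f(0)) = 6
Difference = 6

6


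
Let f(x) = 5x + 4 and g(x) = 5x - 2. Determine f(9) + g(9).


f(9) = 49
g(9) = 43
Sum = 92

92


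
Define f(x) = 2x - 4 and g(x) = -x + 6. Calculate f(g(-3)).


g(-3) = 9
f(9) = 14

14


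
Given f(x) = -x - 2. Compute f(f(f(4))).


f(4) = -6
f(-6) = 4
f(4) = -6

-6


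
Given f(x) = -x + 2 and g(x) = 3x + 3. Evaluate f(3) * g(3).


f(3) = -1
g(3) = 12
Product = -12

-12


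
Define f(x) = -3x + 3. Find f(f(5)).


f(5) = -12
f(-12) = 39

39


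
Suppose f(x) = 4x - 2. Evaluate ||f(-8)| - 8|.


f(-8) = -34
|-34| = 34
|34 - 8| = 26

26


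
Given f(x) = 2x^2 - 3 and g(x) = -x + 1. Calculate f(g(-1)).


5


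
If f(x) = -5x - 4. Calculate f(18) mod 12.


f(18) = -94
-94 mod 12 = 2

2


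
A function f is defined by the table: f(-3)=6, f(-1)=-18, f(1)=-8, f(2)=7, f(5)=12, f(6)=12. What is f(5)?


Reading from the table at x = 5

12


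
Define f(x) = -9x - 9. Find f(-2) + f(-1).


f(-2) = 9
f(-1) = 0
Sum = 9

9


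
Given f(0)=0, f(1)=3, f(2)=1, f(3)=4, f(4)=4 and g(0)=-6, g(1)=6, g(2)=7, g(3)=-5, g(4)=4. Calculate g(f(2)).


f(2) = 1
g(1) = 6

6


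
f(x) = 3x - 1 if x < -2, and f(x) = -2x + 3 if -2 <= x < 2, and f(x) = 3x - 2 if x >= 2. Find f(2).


2 satisfies x >= 2
f(2) = 4

4


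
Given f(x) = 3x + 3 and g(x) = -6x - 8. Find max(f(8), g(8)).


f(8) = 27
g(8) = -56
max = 27

27


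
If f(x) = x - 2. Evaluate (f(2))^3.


f(2) = 0
(0)^3 = 0

0


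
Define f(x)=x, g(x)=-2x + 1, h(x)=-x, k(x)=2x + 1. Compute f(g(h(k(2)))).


11


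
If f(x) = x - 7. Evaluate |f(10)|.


f(10) = 3
|3| = 3

3


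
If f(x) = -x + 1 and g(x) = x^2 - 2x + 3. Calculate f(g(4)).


g(4) = 11
f(11) = -10

-10


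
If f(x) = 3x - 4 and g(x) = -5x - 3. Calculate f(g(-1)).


g(-1) = 2
f(2) = 2

2


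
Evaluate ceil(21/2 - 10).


21/2 = 10.5
10.5 - 10 = 0.5
ceil(0.5) = 1

1


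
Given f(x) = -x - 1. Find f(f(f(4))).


f(4) = -5
f(-5) = 4
f(4) = -5

-5


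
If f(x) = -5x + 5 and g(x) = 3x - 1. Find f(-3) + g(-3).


f(-3) = 20
g(-3) = -10
Sum = 10

10


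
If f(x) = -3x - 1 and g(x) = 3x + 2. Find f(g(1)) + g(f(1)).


f(g(1)) = -16
g(f(1)) = -10
Sum = -26

-26


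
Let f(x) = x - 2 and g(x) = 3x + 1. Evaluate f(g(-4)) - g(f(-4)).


f(g(-4)) = -13
g(f(-4)) = -17
Difference = 4

4


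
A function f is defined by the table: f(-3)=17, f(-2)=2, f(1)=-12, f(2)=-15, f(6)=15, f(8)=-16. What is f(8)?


Reading from the table at x = 8

-16


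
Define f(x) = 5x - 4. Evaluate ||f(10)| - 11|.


f(10) = 46
|46| = 46
|46 - 11| = 35

35


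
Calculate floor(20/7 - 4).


20/7 = 2.8571
2.8571 - 4 = -1.1429
floor(-1.1429) = -2

-2


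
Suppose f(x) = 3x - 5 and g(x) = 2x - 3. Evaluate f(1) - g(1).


f(1) = -2
g(1) = -1
Difference = -1

-1


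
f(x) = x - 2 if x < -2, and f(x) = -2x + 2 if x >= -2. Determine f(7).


7 satisfies x >= -2
f(7) = -12

-12


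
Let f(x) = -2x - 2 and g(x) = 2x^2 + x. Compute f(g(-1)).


g(-1) = 1
f(1) = -4

-4


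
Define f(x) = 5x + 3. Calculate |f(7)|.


f(7) = 38
|38| = 38

38


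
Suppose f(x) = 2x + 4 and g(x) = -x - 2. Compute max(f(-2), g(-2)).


f(-2) = 0
g(-2) = 0
max = 0

0


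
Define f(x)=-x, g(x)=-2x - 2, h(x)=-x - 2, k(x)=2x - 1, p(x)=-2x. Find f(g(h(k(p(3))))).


p(3) = -6
k(-6) = -13
h(-13) = 11
g(11) = -24
f(-24) = 24

24


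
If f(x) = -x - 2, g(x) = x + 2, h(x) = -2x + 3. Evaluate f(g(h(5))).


h(5) = -7
g(-7) = -5
f(-5) = 3

3


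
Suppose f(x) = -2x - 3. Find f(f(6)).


f(6) = -15
f(-15) = 27

27


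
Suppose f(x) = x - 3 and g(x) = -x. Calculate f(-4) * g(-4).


f(-4) = -7
g(-4) = 4
Product = -28

-28


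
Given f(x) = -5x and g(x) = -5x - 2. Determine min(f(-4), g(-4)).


f(-4) = 20
g(-4) = 18
min = 18

18


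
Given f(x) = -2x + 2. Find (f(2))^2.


f(2) = -2
(-2)^2 = 4

4


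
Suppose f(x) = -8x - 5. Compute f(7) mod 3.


f(7) = -61
-61 mod 3 = 2

2


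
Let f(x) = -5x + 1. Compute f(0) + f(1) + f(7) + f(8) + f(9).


f(0) = 1
f(1) = -4
f(7) = -34
f(8) = -39
f(9) = -44
Sum = -120

-120


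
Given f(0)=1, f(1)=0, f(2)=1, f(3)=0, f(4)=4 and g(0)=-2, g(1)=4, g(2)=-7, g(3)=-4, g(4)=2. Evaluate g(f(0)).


f(0) = 1
g(1) = 4

4


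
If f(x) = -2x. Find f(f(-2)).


f(-2) = 4
f(4) = -8

-8


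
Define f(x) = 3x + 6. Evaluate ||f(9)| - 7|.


26


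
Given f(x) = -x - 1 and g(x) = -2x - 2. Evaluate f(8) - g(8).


f(8) = -9
g(8) = -18
Difference = 9

9


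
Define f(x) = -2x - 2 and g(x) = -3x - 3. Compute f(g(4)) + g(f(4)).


f(g(4)) = 28
g(f(4)) = 27
Sum = 55

55


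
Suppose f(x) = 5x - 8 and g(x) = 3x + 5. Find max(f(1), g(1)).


f(1) = -3
g(1) = 8
max = 8

8


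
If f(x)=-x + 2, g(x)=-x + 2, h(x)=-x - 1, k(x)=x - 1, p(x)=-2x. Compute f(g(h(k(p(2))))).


p(2) = -4
k(-4) = -5
h(-5) = 4
g(4) = -2
f(-2) = 4

4


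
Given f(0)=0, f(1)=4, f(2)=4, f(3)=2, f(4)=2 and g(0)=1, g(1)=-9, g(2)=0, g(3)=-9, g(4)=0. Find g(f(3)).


f(3) = 2
g(2) = 0

0


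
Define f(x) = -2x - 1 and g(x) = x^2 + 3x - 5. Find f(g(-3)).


g(-3) = -5
f(-5) = 9

9


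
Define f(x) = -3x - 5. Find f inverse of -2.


Solve -3x - 5 = -2
x = (-2 + 5) / (-3) = -1

-1


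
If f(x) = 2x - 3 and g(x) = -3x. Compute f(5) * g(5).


-105


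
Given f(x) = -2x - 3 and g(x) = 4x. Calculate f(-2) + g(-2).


f(-2) = 1
g(-2) = -8
Sum = -7

-7


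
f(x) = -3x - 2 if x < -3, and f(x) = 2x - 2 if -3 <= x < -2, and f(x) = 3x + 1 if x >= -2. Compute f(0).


0 satisfies x >= -2
f(0) = 1

1


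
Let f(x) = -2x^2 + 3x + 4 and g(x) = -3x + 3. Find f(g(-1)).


g(-1) = 6
f(6) = (-2)*(6)^2 + 3*(6) + 4 = -50

-50


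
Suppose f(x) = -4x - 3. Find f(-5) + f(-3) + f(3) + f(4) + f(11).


f(-5) = 17
f(-3) = 9
f(3) = -15
f(4) = -19
f(11) = -47
Sum = -55

-55


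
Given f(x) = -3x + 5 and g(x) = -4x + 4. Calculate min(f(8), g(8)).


f(8) = -19
g(8) = -28
min = -28

-28


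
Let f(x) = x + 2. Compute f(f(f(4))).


f(4) = 6
f(6) = 8
f(8) = 10

10


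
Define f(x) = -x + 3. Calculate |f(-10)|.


f(-10) = 13
|13| = 13

13


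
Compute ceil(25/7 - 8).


-4


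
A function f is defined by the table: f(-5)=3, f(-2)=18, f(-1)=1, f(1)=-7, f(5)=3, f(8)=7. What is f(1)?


Reading from the table at x = 1

-7


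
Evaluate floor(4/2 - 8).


4/2 = 2
2 - 8 = -6
floor(-6) = -6

-6


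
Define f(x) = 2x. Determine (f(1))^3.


f(1) = 2
(2)^3 = 8

8


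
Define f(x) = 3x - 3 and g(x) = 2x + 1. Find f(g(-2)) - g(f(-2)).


5


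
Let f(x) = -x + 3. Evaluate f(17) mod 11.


f(17) = -14
-14 mod 11 = 8

8


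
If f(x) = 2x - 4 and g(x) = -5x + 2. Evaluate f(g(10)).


g(10) = -48
f(-48) = -100

-100


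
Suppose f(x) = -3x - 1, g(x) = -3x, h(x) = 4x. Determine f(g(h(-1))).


-37


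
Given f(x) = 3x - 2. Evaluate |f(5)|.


f(5) = 13
|13| = 13

13


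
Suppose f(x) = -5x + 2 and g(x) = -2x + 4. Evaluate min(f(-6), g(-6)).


16


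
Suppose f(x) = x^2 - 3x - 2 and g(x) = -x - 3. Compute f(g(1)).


26


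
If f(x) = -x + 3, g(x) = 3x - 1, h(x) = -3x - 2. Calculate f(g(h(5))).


55


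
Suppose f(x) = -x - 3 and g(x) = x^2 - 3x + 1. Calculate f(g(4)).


g(4) = 5
f(5) = -8

-8


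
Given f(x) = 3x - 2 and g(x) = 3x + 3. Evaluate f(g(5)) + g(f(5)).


f(g(5)) = 52
g(f(5)) = 42
Sum = 94

94


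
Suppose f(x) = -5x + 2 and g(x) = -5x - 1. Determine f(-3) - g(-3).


3


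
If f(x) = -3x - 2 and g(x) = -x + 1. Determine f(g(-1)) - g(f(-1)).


f(g(-1)) = -8
g(f(-1)) = 0
Difference = -8

-8


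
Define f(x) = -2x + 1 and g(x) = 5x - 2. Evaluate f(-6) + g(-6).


f(-6) = 13
g(-6) = -32
Sum = -19

-19


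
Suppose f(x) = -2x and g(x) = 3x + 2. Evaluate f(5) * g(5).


f(5) = -10
g(5) = 17
Product = -170

-170


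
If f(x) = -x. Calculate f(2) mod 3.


f(2) = -2
-2 mod 3 = 1

1


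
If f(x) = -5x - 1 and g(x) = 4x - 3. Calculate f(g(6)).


-106


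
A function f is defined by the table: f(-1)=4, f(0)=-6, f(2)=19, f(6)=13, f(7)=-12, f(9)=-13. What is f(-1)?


Reading from the table at x = -1

4


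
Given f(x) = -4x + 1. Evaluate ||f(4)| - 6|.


f(4) = -15
|-15| = 15
|15 - 6| = 9

9


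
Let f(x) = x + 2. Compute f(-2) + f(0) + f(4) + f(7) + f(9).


f(-2) = 0
f(0) = 2
f(4) = 6
f(7) = 9
f(9) = 11
Sum = 28

28


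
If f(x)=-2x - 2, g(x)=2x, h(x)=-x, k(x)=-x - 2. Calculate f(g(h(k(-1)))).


k(-1) = -1
h(-1) = 1
g(1) = 2
f(2) = -6

-6


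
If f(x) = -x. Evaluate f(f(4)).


f(4) = -4
f(-4) = 4

4


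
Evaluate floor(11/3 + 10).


11/3 = 3.6667
3.6667 + 10 = 13.6667
floor(13.6667) = 13

13


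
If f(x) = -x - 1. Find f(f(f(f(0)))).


f(0) = -1
f(-1) = 0
f(0) = -1
f(-1) = 0

0


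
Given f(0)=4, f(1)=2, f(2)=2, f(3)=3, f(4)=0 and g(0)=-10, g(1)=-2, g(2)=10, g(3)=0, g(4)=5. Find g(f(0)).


5


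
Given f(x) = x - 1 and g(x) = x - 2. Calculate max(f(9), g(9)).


f(9) = 8
g(9) = 7
max = 8

8


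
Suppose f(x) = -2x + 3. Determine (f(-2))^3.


f(-2) = 7
(7)^3 = 343

343


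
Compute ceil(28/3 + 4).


28/3 = 9.3333
9.3333 + 4 = 13.3333
ceil(13.3333) = 14

14


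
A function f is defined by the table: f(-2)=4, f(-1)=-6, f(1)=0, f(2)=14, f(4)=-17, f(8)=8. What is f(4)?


Reading from the table at x = 4

-17


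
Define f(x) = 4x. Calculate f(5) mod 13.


f(5) = 20
20 mod 13 = 7

7


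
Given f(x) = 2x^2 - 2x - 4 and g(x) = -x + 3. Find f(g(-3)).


g(-3) = 6
f(6) = 2*(6)^2 - 2*(6) - 4 = 56

56


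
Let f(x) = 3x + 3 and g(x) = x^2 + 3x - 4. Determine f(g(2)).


g(2) = 6
f(6) = 21

21


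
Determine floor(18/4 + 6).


18/4 = 4.5
4.5 + 6 = 10.5
floor(10.5) = 10

10


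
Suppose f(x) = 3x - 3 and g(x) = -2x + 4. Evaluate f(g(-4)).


g(-4) = 12
f(12) = 33

33


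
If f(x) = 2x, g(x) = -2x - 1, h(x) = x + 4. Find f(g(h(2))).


h(2) = 6
g(6) = -13
f(-13) = -26

-26


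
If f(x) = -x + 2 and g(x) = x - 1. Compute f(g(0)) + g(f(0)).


f(g(0)) = 3
g(f(0)) = 1
Sum = 4

4


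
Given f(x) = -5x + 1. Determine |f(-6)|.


f(-6) = 31
|31| = 31

31


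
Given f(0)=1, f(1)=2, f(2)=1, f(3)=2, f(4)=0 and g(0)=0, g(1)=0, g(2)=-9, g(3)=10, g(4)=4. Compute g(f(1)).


f(1) = 2
g(2) = -9

-9


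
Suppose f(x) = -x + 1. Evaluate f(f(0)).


0


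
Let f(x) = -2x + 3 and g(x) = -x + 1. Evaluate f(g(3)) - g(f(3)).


f(g(3)) = 7
g(f(3)) = 4
Difference = 3

3


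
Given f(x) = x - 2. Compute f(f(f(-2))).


-8


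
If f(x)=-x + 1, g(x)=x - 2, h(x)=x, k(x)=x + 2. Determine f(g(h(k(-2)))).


k(-2) = 0
h(0) = 0
g(0) = -2
f(-2) = 3

3


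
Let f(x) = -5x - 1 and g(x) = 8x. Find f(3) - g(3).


-40


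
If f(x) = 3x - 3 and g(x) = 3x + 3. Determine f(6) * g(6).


f(6) = 15
g(6) = 21
Product = 315

315


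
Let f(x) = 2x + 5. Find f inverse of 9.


Solve 2x + 5 = 9
x = (9 - 5) / 2 = 2

2


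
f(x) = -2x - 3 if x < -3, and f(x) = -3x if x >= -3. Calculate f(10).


-30


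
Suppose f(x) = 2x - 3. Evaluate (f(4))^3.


f(4) = 5
(5)^3 = 125

125


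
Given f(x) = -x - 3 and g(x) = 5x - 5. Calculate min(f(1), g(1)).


f(1) = -4
g(1) = 0
min = -4

-4


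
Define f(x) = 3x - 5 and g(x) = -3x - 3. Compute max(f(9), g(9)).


f(9) = 22
g(9) = -30
max = 22

22


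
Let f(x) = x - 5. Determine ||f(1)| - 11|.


f(1) = -4
|-4| = 4
|4 - 11| = 7

7


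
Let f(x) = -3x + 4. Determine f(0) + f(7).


f(0) = 4
f(7) = -17
Sum = -13

-13


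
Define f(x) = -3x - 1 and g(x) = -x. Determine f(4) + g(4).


f(4) = -13
g(4) = -4
Sum = -17

-17


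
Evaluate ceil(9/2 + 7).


12


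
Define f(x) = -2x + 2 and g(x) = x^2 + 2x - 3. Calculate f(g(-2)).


g(-2) = -3
f(-3) = 8

8


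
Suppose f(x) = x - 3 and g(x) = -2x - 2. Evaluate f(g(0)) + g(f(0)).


f(g(0)) = -5
g(f(0)) = 4
Sum = -1

-1


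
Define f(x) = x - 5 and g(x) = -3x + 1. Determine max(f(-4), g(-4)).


13


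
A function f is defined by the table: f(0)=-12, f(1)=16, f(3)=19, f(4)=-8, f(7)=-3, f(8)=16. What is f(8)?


Reading from the table at x = 8

16


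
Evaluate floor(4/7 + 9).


4/7 = 0.5714
0.5714 + 9 = 9.5714
floor(9.5714) = 9

9


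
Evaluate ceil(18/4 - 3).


18/4 = 4.5
4.5 - 3 = 1.5
ceil(1.5) = 2

2


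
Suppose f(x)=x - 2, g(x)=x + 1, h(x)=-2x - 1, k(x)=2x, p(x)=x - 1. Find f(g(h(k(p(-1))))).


p(-1) = -2
k(-2) = -4
h(-4) = 7
g(7) = 8
f(8) = 6

6


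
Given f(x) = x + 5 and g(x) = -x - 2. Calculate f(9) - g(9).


f(9) = 14
g(9) = -11
Difference = 25

25


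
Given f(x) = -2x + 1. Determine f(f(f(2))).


f(2) = -3
f(-3) = 7
f(7) = -13

-13


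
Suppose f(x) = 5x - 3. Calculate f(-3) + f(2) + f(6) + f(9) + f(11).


f(-3) = -18
f(2) = 7
f(6) = 27
f(9) = 42
f(11) = 52
Sum = 110

110


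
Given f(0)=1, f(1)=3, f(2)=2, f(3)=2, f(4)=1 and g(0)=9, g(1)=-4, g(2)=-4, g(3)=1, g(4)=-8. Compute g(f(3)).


f(3) = 2
g(2) = -4

-4


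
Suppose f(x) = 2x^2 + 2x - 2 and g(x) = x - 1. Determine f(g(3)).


g(3) = 2
f(2) = 2*(2)^2 + 2*(2) - 2 = 10

10


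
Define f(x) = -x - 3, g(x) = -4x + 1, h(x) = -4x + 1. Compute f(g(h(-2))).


32


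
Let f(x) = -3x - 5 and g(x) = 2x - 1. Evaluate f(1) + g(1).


f(1) = -8
g(1) = 1
Sum = -7

-7


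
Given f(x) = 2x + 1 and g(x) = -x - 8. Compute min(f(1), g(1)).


-9


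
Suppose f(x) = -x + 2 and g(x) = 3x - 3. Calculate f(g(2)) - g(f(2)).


2


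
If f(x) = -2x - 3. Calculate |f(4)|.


f(4) = -11
|-11| = 11

11


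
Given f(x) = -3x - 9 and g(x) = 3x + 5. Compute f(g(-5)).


21


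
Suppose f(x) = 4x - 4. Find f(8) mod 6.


4


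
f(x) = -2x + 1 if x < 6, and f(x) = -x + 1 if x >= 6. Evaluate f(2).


-3


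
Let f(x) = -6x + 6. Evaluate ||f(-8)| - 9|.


45


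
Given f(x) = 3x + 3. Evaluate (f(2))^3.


729


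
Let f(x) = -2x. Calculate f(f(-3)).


f(-3) = 6
f(6) = -12

-12


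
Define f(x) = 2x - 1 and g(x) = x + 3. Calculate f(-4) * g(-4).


f(-4) = -9
g(-4) = -1
Product = 9

9


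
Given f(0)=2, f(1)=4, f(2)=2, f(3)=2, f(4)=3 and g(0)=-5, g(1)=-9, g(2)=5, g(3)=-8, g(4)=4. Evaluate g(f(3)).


f(3) = 2
g(2) = 5

5


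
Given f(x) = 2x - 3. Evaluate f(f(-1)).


f(-1) = -5
f(-5) = -13

-13


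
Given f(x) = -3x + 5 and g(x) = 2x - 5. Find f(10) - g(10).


-40


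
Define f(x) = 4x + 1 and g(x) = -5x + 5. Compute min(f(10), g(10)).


f(10) = 41
g(10) = -45
min = -45

-45


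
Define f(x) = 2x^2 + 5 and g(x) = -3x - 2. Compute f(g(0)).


g(0) = -2
f(-2) = 2*(-2)^2 + 5 = 13

13


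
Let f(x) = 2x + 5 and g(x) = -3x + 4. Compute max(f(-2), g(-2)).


f(-2) = 1
g(-2) = 10
max = 10

10


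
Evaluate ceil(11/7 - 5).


11/7 = 1.5714
1.5714 - 5 = -3.4286
ceil(-3.4286) = -3

-3


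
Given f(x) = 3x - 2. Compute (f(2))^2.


f(2) = 4
(4)^2 = 16

16


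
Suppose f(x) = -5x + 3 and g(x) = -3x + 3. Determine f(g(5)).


63


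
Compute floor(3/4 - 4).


3/4 = 0.75
0.75 - 4 = -3.25
floor(-3.25) = -4

-4


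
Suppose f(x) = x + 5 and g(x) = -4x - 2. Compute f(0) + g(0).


3


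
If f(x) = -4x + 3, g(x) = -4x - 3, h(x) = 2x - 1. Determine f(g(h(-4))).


h(-4) = -9
g(-9) = 33
f(33) = -129

-129


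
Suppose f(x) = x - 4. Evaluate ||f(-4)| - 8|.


f(-4) = -8
|-8| = 8
|8 - 8| = 0

0


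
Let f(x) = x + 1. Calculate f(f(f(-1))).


f(-1) = 0
f(0) = 1
f(1) = 2

2


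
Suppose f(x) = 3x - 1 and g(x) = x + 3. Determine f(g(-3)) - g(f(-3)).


f(g(-3)) = -1
g(f(-3)) = -7
Difference = 6

6


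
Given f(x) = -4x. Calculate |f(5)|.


f(5) = -20
|-20| = 20

20


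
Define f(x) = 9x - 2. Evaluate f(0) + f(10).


f(0) = -2
f(10) = 88
Sum = 86

86


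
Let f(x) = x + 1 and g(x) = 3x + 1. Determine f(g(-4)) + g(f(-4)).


f(g(-4)) = -10
g(f(-4)) = -8
Sum = -18

-18


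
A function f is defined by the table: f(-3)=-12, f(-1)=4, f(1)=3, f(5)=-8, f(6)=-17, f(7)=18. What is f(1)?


3


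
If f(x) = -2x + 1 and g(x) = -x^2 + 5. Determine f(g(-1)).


g(-1) = 4
f(4) = -7

-7


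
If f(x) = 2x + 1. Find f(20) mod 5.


f(20) = 41
41 mod 5 = 1

1


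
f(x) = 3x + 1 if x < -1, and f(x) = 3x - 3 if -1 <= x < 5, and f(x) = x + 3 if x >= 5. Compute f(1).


1 satisfies -1 <= x < 5
f(1) = 0

0


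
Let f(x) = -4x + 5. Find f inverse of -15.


Solve -4x + 5 = -15
x = (-15 - 5) / (-4) = 5

5


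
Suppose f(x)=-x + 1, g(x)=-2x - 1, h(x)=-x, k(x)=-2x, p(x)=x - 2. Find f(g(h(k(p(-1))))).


p(-1) = -3
k(-3) = 6
h(6) = -6
g(-6) = 11
f(11) = -10

-10


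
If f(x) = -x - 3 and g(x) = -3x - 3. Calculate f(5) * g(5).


f(5) = -8
g(5) = -18
Product = 144

144


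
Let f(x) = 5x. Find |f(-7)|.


35


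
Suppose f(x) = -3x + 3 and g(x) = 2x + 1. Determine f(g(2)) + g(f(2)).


f(g(2)) = -12
g(f(2)) = -5
Sum = -17

-17


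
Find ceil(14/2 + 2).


9


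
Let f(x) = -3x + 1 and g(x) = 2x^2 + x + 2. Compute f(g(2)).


-35


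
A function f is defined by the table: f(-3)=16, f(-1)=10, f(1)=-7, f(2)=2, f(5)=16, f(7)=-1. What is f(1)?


Reading from the table at x = 1

-7


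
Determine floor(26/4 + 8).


14


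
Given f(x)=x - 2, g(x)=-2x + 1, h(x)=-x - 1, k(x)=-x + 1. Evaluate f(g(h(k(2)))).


k(2) = -1
h(-1) = 0
g(0) = 1
f(1) = -1

-1


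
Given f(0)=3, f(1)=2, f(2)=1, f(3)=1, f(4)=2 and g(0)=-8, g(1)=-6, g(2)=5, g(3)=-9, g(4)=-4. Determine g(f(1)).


5


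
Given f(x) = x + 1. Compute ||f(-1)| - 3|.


f(-1) = 0
|0| = 0
|0 - 3| = 3

3


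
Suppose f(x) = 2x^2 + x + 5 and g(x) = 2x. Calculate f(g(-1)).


g(-1) = -2
f(-2) = 2*(-2)^2 + 1*(-2) + 5 = 11

11


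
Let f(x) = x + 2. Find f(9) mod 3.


2


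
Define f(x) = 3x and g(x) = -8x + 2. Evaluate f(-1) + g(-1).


7


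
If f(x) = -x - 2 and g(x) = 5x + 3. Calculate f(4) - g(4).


f(4) = -6
g(4) = 23
Difference = -29

-29


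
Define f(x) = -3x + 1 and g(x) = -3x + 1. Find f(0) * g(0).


f(0) = 1
g(0) = 1
Product = 1

1


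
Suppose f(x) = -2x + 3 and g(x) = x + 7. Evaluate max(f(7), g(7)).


f(7) = -11
g(7) = 14
max = 14

14


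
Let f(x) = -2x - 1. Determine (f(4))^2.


f(4) = -9
(-9)^2 = 81

81


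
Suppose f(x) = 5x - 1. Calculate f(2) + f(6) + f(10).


87


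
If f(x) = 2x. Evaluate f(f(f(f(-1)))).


f(-1) = -2
f(-2) = -4
f(-4) = -8
f(-8) = -16

-16


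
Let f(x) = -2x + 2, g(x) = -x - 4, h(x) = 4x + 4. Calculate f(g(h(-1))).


h(-1) = 0
g(0) = -4
f(-4) = 10

10


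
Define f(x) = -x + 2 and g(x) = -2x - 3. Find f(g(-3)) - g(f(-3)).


f(g(-3)) = -1
g(f(-3)) = -13
Difference = 12

12


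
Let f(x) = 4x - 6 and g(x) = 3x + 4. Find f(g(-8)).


g(-8) = -20
f(-20) = -86

-86


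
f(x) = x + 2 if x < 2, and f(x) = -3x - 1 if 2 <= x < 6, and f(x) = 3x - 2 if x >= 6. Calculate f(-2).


-2 satisfies x < 2
f(-2) = 0

0


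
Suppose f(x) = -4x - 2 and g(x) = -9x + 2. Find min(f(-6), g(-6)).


22


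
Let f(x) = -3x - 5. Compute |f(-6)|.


f(-6) = 13
|13| = 13

13


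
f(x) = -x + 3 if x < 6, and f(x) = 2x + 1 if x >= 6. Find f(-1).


-1 satisfies x < 6
f(-1) = 4

4


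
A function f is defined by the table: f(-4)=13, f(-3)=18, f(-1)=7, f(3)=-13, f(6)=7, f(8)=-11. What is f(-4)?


Reading from the table at x = -4

13


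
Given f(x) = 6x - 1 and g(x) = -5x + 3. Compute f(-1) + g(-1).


f(-1) = -7
g(-1) = 8
Sum = 1

1


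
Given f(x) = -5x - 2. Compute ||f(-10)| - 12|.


f(-10) = 48
|48| = 48
|48 - 12| = 36

36


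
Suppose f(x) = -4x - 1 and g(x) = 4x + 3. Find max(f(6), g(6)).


27


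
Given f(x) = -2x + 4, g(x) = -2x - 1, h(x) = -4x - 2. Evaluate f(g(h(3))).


h(3) = -14
g(-14) = 27
f(27) = -50

-50


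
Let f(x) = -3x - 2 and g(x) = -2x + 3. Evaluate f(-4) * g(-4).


f(-4) = 10
g(-4) = 11
Product = 110

110


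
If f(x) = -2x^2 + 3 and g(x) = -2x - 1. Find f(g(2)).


g(2) = -5
f(-5) = (-2)*(-5)^2 + 3 = -47

-47


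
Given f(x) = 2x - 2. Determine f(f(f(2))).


2


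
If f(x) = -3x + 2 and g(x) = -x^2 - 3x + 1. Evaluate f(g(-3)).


-1


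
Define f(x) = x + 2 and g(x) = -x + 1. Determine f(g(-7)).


10


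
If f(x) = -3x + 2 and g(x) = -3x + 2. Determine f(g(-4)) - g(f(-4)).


0


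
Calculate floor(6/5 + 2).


3


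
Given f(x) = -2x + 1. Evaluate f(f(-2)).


f(-2) = 5
f(5) = -9

-9


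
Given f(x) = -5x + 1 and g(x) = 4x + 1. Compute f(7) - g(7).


f(7) = -34
g(7) = 29
Difference = -63

-63


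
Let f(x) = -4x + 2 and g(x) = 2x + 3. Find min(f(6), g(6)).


f(6) = -22
g(6) = 15
min = -22

-22


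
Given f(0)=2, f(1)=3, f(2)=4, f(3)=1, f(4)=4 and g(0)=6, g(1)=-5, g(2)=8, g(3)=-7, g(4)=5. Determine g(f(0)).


f(0) = 2
g(2) = 8

8


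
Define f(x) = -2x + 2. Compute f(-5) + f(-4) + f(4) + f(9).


f(-5) = 12
f(-4) = 10
f(4) = -6
f(9) = -16
Sum = 0

0


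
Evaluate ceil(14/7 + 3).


14/7 = 2
2 + 3 = 5
ceil(5) = 5

5


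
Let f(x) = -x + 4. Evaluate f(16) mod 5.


3


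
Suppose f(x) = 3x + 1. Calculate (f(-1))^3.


f(-1) = -2
(-2)^3 = -8

-8


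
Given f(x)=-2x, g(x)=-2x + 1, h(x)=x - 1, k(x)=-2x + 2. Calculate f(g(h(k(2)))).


k(2) = -2
h(-2) = -3
g(-3) = 7
f(7) = -14

-14


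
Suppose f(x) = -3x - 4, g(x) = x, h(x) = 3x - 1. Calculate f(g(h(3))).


h(3) = 8
g(8) = 8
f(8) = -28

-28


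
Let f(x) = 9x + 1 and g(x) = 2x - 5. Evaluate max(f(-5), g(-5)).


f(-5) = -44
g(-5) = -15
max = -15

-15


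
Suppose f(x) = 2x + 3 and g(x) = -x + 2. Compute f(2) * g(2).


f(2) = 7
g(2) = 0
Product = 0

0


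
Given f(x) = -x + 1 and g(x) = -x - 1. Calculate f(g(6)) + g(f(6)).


12


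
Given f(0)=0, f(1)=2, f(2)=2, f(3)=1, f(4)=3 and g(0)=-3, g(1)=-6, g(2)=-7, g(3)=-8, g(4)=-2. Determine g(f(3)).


f(3) = 1
g(1) = -6

-6


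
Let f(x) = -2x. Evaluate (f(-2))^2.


f(-2) = 4
(4)^2 = 16

16


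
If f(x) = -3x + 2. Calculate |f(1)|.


1


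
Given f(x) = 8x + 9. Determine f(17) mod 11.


f(17) = 145
145 mod 11 = 2

2


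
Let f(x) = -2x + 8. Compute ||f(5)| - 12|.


f(5) = -2
|-2| = 2
|2 - 12| = 10

10


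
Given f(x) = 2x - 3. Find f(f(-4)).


f(-4) = -11
f(-11) = -25

-25


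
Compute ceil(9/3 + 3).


9/3 = 3
3 + 3 = 6
ceil(6) = 6

6


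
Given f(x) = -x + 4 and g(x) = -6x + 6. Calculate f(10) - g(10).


f(10) = -6
g(10) = -54
Difference = 48

48


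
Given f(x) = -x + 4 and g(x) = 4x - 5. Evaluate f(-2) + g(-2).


f(-2) = 6
g(-2) = -13
Sum = -7

-7


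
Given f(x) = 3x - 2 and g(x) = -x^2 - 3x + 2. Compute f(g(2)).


g(2) = -8
f(-8) = -26

-26


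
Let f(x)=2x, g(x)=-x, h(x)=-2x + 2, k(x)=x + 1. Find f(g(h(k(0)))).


k(0) = 1
h(1) = 0
g(0) = 0
f(0) = 0

0


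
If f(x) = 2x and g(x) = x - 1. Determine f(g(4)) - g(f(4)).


f(g(4)) = 6
g(f(4)) = 7
Difference = -1

-1


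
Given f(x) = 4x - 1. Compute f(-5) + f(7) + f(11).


f(-5) = -21
f(7) = 27
f(11) = 43
Sum = 49

49


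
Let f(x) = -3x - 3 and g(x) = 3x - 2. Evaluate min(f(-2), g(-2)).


-8


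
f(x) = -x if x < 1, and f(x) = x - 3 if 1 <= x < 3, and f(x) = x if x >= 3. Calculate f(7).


7 satisfies x >= 3
f(7) = 7

7


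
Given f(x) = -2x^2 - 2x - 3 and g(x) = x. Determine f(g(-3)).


g(-3) = -3
f(-3) = (-2)*(-3)^2 - 2*(-3) - 3 = -15

-15


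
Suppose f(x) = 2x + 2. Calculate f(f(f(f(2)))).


f(2) = 6
f(6) = 14
f(14) = 30
f(30) = 62

62


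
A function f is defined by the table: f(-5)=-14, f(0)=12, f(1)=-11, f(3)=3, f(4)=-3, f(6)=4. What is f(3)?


Reading from the table at x = 3

3


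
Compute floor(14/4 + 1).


4


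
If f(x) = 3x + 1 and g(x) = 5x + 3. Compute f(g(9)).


g(9) = 48
f(48) = 145

145


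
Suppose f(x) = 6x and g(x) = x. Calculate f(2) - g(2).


f(2) = 12
g(2) = 2
Difference = 10

10


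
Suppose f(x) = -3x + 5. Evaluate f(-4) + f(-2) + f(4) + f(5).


f(-4) = 17
f(-2) = 11
f(4) = -7
f(5) = -10
Sum = 11

11


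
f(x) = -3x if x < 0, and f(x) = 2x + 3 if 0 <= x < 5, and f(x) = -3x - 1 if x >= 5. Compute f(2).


2 satisfies 0 <= x < 5
f(2) = 7

7


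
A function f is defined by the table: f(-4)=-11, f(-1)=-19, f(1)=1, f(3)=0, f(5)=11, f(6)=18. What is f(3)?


Reading from the table at x = 3

0


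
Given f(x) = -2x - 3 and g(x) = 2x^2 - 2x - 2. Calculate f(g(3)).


g(3) = 10
f(10) = -23

-23


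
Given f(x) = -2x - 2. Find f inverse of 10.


Solve -2x - 2 = 10
x = (10 + 2) / (-2) = -6

-6


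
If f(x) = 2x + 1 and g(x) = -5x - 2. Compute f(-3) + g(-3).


f(-3) = -5
g(-3) = 13
Sum = 8

8


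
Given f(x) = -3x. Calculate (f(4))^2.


f(4) = -12
(-12)^2 = 144

144


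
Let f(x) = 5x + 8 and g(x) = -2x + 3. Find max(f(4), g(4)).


f(4) = 28
g(4) = -5
max = 28

28


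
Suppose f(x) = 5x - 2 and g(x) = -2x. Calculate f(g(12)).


-122


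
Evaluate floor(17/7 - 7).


17/7 = 2.4286
2.4286 - 7 = -4.5714
floor(-4.5714) = -5

-5


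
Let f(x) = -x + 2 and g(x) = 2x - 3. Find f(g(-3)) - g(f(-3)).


4


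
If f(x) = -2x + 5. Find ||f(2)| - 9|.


f(2) = 1
|1| = 1
|1 - 9| = 8

8


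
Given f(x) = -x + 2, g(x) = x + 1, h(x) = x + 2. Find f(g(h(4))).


-5


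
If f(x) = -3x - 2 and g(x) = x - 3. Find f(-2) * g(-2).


f(-2) = 4
g(-2) = -5
Product = -20

-20


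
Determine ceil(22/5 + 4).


9


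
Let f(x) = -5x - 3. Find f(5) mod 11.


f(5) = -28
-28 mod 11 = 5

5


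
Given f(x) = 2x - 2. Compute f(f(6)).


f(6) = 10
f(10) = 18

18


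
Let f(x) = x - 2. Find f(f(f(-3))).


f(-3) = -5
f(-5) = -7
f(-7) = -9

-9


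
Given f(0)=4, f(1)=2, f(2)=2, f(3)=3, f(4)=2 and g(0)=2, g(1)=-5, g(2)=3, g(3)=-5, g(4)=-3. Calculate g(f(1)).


f(1) = 2
g(2) = 3

3


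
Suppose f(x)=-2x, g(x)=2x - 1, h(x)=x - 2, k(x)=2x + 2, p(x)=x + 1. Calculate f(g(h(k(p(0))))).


p(0) = 1
k(1) = 4
h(4) = 2
g(2) = 3
f(3) = -6

-6


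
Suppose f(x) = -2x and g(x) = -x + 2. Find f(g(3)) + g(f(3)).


f(g(3)) = 2
g(f(3)) = 8
Sum = 10

10


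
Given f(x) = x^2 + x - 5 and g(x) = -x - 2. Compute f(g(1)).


g(1) = -3
f(-3) = 1*(-3)^2 + 1*(-3) - 5 = 1

1


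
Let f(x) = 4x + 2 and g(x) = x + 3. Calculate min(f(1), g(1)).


f(1) = 6
g(1) = 4
min = 4

4


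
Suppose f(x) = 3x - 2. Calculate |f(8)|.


f(8) = 22
|22| = 22

22


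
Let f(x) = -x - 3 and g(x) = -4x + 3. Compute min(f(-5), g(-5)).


f(-5) = 2
g(-5) = 23
min = 2

2
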